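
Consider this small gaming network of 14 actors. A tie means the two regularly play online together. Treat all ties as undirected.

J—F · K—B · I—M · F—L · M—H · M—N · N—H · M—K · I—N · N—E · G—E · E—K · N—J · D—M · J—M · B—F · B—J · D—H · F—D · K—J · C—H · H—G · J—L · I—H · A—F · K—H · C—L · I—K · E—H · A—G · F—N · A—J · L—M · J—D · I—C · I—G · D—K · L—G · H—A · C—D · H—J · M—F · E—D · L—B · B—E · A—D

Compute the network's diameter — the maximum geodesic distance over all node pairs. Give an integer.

Eccentricity of each node (its greatest distance to any other): A:2, B:2, C:2, D:2, E:2, F:2, G:2, H:2, I:2, J:2, K:2, L:2, M:2, N:2.
The maximum eccentricity is 2, realized for instance by the pair B–N via B – J – N. So the diameter is 2.

2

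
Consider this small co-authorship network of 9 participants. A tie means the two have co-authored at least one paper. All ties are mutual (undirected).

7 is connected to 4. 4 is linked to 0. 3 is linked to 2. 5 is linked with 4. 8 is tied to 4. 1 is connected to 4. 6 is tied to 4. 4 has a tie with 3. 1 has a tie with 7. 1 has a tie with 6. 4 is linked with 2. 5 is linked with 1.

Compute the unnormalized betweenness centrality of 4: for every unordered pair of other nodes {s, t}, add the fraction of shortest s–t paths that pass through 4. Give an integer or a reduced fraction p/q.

45/2

Pairs whose geodesics pass through 4 — 3–6: 1; 3–8: 1; 3–0: 1; 3–5: 1; 3–7: 1; 3–1: 1; 2–6: 1; 2–8: 1; 2–0: 1; 2–5: 1; 2–7: 1; 2–1: 1; 6–8: 1; 6–0: 1 … (+10 more pairs).
All other pairs contribute 0.
Summing the contributions gives betweenness(4) = 45/2.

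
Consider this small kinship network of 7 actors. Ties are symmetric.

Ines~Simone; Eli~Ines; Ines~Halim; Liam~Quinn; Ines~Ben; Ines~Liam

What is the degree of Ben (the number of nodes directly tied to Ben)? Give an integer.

1

Ben is directly tied to Ines. That is 1 neighbor, so the degree of Ben is 1.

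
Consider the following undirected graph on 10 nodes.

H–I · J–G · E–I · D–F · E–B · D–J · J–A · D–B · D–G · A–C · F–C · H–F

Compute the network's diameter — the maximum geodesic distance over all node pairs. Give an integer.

4

Eccentricity of each node (its greatest distance to any other): A:4, B:3, C:4, D:3, E:4, F:3, G:4, H:3, I:4, J:4.
The maximum eccentricity is 4, realized for instance by the pair C–E via C – F – H – I – E. So the diameter is 4.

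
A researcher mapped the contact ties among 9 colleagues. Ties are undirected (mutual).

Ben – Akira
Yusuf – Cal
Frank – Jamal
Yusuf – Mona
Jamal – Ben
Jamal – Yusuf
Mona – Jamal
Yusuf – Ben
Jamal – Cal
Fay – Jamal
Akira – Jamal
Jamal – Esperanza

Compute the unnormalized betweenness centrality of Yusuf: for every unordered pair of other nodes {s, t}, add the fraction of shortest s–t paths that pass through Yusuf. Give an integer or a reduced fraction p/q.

Pairs whose geodesics pass through Yusuf — Ben–Mona: 1/2; Ben–Cal: 1/2; Mona–Cal: 1/2.
All other pairs contribute 0.
Summing the contributions gives betweenness(Yusuf) = 3/2.

3/2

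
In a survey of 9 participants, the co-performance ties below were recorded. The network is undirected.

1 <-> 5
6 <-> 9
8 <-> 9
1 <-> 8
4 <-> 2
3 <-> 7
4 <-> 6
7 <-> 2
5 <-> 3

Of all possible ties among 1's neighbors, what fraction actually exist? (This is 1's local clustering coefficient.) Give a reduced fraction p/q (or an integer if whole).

0

1's neighbors: 5 and 8 (k = 2).
Possible neighbor pairs: C(2,2) = 1. Edges among them: none → e = 0.
Clustering(1) = 0/1.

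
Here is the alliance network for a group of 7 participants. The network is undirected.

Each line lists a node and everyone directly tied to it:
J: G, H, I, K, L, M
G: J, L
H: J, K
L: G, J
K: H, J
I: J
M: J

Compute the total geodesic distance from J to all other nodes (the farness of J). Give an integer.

Distances from J: G:1, H:1, I:1, K:1, L:1, M:1.
Sum = 1 + 1 + 1 + 1 + 1 + 1 = 6.

6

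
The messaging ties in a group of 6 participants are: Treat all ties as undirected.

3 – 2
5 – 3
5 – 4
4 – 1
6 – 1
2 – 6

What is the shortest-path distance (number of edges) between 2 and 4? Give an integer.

One shortest route is 2 – 6 – 1 – 4, which uses 3 edges, and at distance 2 from 2 we only reach {1, 5}, which does not include 4. So d(2,4) = 3.

3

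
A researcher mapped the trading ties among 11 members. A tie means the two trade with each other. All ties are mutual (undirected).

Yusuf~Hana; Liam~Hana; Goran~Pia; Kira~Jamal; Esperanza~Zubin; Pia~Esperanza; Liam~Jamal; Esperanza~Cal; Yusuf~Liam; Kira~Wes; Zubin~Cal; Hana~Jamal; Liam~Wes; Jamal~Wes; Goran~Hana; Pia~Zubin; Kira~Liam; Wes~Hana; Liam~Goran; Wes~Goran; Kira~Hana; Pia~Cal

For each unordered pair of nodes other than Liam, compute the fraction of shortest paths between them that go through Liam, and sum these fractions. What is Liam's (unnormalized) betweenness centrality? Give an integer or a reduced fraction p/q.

Pairs whose geodesics pass through Liam — Cal–Yusuf: 1/2; Cal–Jamal: 1/3; Cal–Kira: 1/3; Esperanza–Yusuf: 1/2; Esperanza–Jamal: 1/3; Esperanza–Kira: 1/3; Zubin–Yusuf: 1/2; Zubin–Jamal: 1/3; Zubin–Kira: 1/3; Pia–Yusuf: 1/2; Pia–Jamal: 1/3; Pia–Kira: 1/3; Goran–Yusuf: 1/2; Goran–Jamal: 1/3 … (+4 more pairs).
All other pairs contribute 0.
Summing the contributions gives betweenness(Liam) = 22/3.

22/3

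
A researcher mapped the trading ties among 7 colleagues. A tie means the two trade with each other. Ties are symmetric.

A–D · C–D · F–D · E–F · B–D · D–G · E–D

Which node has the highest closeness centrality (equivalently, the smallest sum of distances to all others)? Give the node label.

D

Farness (sum of distances to all others) for each node — A:11, B:11, C:11, D:6, E:10, F:10, G:11.
The smallest farness is 6, for D, so D has the highest closeness.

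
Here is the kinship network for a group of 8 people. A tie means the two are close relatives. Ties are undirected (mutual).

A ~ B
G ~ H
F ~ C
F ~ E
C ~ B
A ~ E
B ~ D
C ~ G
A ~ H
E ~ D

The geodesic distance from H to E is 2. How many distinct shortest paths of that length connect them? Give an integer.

1

The shortest distance is 2, and the only length-2 path is H–A–E. So there is exactly 1 shortest path.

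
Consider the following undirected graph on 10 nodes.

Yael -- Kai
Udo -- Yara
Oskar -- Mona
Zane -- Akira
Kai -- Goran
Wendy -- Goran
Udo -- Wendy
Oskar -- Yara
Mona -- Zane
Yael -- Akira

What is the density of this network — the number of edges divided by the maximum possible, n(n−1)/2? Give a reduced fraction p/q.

2/9

There are 10 edges and 10 nodes, so the maximum possible is C(10,2) = 45.
Density = 10/45 = 2/9.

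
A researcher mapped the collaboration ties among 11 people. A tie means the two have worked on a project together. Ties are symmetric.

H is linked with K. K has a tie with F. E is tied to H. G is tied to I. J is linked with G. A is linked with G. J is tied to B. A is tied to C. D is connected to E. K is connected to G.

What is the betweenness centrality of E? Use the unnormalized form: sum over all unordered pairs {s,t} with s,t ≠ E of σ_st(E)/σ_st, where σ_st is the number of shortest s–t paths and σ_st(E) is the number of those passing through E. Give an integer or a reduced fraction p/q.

Pairs whose geodesics pass through E — G–D: 1; D–J: 1; D–C: 1; D–B: 1; D–F: 1; D–H: 1; D–A: 1; D–K: 1; D–I: 1.
All other pairs contribute 0.
Summing the contributions gives betweenness(E) = 9.

9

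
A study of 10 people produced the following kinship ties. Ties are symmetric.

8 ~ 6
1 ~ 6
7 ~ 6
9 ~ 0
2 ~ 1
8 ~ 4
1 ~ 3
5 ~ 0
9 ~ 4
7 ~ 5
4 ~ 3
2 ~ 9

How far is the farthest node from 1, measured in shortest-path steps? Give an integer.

3

Distances from 1: 0:3, 2:1, 3:1, 4:2, 5:3, 6:1, 7:2, 8:2, 9:2.
The largest is 3 (to 0 and 5), so the eccentricity of 1 is 3.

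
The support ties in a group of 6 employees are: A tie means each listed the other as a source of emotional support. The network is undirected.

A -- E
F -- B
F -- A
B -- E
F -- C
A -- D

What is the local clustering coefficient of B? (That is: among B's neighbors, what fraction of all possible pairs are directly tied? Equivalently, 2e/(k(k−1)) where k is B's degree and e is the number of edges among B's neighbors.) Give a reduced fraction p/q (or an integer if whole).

0

B's neighbors: E and F (k = 2).
Possible neighbor pairs: C(2,2) = 1. Edges among them: none → e = 0.
Clustering(B) = 0/1.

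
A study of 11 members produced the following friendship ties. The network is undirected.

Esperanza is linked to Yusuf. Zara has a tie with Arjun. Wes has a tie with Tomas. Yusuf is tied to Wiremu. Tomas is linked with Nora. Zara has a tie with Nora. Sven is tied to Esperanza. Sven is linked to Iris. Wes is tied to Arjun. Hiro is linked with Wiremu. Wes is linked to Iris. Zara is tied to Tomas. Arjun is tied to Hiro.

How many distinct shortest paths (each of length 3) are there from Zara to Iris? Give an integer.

The shortest distance is 3. The length-3 paths are: Zara–Tomas–Wes–Iris; Zara–Arjun–Wes–Iris.
That gives 2 distinct shortest paths.

2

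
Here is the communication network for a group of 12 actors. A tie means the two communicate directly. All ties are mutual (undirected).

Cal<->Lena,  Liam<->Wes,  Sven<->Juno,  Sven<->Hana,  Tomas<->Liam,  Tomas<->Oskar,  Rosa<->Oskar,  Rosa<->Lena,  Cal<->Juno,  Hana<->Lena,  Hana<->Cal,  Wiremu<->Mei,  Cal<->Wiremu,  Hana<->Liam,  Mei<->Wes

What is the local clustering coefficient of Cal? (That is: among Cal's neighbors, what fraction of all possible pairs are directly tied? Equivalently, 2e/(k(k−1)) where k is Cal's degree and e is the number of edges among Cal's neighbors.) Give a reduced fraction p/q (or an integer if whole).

1/6

Cal's neighbors: Hana, Juno, Lena, and Wiremu (k = 4).
Possible neighbor pairs: C(4,2) = 6. Edges among them: Hana–Lena → e = 1.
Clustering(Cal) = 1/6.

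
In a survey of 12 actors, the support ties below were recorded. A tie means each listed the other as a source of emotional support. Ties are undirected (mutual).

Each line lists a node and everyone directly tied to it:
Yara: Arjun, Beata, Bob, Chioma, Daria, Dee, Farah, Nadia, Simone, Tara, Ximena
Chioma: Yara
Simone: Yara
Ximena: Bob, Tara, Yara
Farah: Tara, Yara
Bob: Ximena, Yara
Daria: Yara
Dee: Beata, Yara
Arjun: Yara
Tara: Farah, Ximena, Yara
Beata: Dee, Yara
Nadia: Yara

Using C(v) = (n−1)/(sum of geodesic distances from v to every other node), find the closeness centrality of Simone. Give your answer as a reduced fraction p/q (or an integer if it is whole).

Distances from Simone: Arjun:2, Beata:2, Bob:2, Chioma:2, Daria:2, Dee:2, Farah:2, Nadia:2, Tara:2, Ximena:2, Yara:1. Sum = 21.
n = 12, so closeness = 11/21.

11/21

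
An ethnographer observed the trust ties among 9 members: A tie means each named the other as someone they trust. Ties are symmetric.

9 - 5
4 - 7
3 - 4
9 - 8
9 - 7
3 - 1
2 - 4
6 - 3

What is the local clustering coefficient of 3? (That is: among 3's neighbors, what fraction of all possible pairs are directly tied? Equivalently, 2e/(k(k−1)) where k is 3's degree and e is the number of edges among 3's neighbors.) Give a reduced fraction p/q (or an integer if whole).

3's neighbors: 1, 4, and 6 (k = 3).
Possible neighbor pairs: C(3,2) = 3. Edges among them: none → e = 0.
Clustering(3) = 0/3 = 0.

0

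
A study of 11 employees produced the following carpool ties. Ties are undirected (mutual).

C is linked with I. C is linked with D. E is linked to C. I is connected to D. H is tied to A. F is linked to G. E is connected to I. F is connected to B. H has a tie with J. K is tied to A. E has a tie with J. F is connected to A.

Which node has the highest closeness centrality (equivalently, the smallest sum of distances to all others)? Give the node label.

Farness (sum of distances to all others) for each node — A:25, B:39, C:34, D:42, E:28, F:30, G:39, H:24, I:34, J:25, K:34.
The smallest farness is 24, for H, so H has the highest closeness.

H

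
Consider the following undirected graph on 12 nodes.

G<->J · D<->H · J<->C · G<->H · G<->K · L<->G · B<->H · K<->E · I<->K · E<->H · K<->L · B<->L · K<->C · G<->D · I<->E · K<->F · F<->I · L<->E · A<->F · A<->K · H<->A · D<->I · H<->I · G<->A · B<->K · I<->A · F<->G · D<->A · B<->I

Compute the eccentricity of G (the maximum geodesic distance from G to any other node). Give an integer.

2

Distances from G: A:1, B:2, C:2, D:1, E:2, F:1, H:1, I:2, J:1, K:1, L:1.
The largest is 2 (to C, I, B, and E), so the eccentricity of G is 2.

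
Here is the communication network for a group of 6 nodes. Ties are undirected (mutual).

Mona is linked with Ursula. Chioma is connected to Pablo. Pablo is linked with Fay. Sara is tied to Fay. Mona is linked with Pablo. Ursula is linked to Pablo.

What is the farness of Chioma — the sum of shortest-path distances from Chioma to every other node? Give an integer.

10

Distances from Chioma: Fay:2, Mona:2, Pablo:1, Sara:3, Ursula:2.
Sum = 2 + 2 + 1 + 3 + 2 = 10.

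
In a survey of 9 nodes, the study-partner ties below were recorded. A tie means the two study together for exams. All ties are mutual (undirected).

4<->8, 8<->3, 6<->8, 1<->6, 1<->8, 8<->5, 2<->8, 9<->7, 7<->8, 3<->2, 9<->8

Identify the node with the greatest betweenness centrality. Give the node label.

8

Unnormalized betweenness of each node: 1:0, 2:0, 3:0, 4:0, 5:0, 6:0, 7:0, 8:25, 9:0.
8 has the largest value, 25, making it the main broker — the node through which the most shortest paths run.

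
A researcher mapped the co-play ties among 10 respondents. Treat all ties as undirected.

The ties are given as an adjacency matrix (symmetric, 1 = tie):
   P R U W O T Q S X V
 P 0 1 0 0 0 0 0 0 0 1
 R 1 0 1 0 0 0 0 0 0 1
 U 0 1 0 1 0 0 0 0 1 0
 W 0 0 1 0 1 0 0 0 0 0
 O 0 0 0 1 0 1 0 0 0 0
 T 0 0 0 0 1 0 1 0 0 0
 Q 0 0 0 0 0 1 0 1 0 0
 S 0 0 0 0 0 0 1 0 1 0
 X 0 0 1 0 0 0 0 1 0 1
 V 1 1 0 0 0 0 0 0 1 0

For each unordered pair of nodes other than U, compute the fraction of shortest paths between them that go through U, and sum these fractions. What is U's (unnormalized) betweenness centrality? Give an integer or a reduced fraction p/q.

12

Pairs whose geodesics pass through U — P–W: 1; P–O: 1; P–T: 1/2; R–W: 1; R–O: 1; R–T: 1; R–Q: 1/2; R–S: 1/2; R–X: 1/2; W–S: 1; W–X: 1; W–V: 2/2; O–X: 1; O–V: 2/2.
All other pairs contribute 0.
Summing the contributions gives betweenness(U) = 12.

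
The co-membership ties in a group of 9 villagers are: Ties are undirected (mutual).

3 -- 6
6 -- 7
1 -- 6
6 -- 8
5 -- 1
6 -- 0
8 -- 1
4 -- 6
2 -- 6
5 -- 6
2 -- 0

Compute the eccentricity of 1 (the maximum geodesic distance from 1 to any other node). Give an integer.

2

Distances from 1: 0:2, 2:2, 3:2, 4:2, 5:1, 6:1, 7:2, 8:1.
The largest is 2 (to 0, 3, 4, 7, and 2), so the eccentricity of 1 is 2.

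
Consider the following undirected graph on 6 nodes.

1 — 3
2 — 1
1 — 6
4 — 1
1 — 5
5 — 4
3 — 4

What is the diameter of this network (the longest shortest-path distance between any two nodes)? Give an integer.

Eccentricity of each node (its greatest distance to any other): 1:1, 2:2, 3:2, 4:2, 5:2, 6:2.
The maximum eccentricity is 2, realized for instance by the pair 2–4 via 2 – 1 – 4. So the diameter is 2.

2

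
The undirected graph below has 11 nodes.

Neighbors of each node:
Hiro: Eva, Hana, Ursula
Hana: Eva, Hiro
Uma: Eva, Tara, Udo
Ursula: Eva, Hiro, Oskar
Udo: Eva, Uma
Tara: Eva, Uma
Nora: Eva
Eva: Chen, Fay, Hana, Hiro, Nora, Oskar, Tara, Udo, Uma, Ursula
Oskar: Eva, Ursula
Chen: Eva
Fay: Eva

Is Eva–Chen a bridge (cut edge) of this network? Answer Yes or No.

Without the Eva–Chen edge there is no alternate route between Eva and Chen, so the network disconnects. It is a bridge.

Yes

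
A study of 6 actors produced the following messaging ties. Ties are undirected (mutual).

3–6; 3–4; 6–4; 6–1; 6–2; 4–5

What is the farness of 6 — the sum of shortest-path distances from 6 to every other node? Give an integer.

Distances from 6: 1:1, 2:1, 3:1, 4:1, 5:2.
Sum = 1 + 1 + 1 + 1 + 2 = 6.

6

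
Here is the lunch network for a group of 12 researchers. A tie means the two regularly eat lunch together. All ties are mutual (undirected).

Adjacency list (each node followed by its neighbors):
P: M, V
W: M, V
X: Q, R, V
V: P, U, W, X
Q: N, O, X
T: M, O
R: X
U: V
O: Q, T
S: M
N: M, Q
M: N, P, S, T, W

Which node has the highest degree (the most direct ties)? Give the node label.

M

Degrees — M:5, N:2, O:2, P:2, Q:3, R:1, S:1, T:2, U:1, V:4, W:2, X:3.
The maximum is 5, attained only by M.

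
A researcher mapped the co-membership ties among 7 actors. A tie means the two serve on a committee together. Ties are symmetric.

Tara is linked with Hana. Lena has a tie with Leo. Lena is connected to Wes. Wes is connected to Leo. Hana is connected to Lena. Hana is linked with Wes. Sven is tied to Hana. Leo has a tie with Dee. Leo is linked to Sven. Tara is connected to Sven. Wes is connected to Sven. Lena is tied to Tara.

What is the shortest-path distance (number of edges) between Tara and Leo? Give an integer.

One shortest route is Tara – Lena – Leo, which uses 2 edges, and Tara and Leo are not directly tied, so nothing shorter exists. So d(Tara,Leo) = 2.

2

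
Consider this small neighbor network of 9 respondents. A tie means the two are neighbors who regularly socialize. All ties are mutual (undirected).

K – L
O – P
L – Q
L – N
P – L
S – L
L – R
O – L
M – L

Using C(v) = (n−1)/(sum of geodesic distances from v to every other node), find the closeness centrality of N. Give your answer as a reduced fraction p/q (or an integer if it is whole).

Distances from N: K:2, L:1, M:2, O:2, P:2, Q:2, R:2, S:2. Sum = 15.
n = 9, so closeness = 8/15.

8/15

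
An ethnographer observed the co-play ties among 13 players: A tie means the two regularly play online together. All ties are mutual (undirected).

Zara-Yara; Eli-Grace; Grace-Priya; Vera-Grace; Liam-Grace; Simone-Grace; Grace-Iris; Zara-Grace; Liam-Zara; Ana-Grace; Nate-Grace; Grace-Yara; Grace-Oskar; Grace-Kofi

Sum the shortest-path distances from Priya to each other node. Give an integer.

23

Distances from Priya: Ana:2, Eli:2, Grace:1, Iris:2, Kofi:2, Liam:2, Nate:2, Oskar:2, Simone:2, Vera:2, Yara:2, Zara:2.
Sum = 2 + 2 + 1 + 2 + 2 + 2 + 2 + 2 + 2 + 2 + 2 + 2 = 23.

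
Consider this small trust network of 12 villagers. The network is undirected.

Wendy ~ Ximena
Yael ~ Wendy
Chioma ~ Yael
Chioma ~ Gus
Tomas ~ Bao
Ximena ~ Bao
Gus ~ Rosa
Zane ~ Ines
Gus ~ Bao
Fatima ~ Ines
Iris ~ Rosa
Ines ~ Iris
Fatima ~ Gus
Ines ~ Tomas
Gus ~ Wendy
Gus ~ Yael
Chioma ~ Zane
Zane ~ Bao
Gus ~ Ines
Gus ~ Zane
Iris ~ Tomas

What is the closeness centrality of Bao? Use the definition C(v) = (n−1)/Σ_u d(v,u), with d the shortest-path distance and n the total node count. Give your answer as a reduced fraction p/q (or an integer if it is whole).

Distances from Bao: Chioma:2, Fatima:2, Gus:1, Ines:2, Iris:2, Rosa:2, Tomas:1, Wendy:2, Ximena:1, Yael:2, Zane:1. Sum = 18.
n = 12, so closeness = 11/18.

11/18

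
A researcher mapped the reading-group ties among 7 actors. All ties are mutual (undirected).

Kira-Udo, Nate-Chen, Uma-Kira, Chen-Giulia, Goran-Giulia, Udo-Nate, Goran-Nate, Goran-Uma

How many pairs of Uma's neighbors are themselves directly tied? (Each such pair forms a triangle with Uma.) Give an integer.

0

Uma's neighbors are Goran and Kira, but none of them are tied to each other, so no triangle contains Uma.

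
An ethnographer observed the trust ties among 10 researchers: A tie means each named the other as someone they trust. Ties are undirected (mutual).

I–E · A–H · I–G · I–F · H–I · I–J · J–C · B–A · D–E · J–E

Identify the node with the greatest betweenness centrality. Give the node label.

Unnormalized betweenness of each node: A:8, B:0, C:0, D:0, E:8, F:0, G:0, H:14, I:27, J:8.
I has the largest value, 27, making it the main broker — the node through which the most shortest paths run.

I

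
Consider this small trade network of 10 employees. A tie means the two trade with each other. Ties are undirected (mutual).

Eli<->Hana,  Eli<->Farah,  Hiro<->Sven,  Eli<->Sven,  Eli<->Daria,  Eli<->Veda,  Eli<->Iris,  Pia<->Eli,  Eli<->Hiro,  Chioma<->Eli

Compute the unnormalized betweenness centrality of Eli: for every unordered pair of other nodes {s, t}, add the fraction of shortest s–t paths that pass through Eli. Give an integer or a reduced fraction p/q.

Pairs whose geodesics pass through Eli — Hana–Chioma: 1; Hana–Daria: 1; Hana–Iris: 1; Hana–Farah: 1; Hana–Veda: 1; Hana–Sven: 1; Hana–Pia: 1; Hana–Hiro: 1; Chioma–Daria: 1; Chioma–Iris: 1; Chioma–Farah: 1; Chioma–Veda: 1; Chioma–Sven: 1; Chioma–Pia: 1 … (+21 more pairs).
All other pairs contribute 0.
Summing the contributions gives betweenness(Eli) = 35.

35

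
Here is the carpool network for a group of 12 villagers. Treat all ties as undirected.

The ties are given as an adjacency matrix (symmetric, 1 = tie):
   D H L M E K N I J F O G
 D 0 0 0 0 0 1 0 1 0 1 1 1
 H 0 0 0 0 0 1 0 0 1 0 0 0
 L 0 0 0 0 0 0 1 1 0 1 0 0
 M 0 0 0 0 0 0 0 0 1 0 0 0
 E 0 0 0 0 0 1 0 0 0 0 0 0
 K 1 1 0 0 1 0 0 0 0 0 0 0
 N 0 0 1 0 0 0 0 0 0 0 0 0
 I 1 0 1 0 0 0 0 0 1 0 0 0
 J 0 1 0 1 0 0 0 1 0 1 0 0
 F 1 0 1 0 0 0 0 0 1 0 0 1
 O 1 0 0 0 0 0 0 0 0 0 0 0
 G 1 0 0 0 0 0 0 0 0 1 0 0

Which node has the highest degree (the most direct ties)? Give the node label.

Degrees — D:5, E:1, F:4, G:2, H:2, I:3, J:4, K:3, L:3, M:1, N:1, O:1.
The maximum is 5, attained only by D.

D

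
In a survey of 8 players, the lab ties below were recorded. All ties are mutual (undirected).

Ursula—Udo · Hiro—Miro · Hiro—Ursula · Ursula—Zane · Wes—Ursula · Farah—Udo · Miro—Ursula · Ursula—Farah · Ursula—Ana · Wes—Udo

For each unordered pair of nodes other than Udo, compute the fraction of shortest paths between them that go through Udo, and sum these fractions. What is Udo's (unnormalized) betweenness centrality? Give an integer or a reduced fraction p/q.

Pairs whose geodesics pass through Udo — Farah–Wes: 1/2.
All other pairs contribute 0.
Summing the contributions gives betweenness(Udo) = 1/2.

1/2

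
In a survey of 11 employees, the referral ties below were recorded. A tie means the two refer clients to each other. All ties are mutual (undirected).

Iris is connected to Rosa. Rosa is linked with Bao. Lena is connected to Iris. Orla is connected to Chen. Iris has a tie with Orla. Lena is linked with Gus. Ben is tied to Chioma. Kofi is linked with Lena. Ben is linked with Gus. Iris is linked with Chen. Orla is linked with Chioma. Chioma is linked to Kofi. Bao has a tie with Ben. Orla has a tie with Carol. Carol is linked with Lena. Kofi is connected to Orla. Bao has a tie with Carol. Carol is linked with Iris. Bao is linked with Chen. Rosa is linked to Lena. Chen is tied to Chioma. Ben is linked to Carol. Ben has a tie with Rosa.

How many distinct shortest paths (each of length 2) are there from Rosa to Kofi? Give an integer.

The shortest distance is 2, and the only length-2 path is Rosa–Lena–Kofi. So there is exactly 1 shortest path.

1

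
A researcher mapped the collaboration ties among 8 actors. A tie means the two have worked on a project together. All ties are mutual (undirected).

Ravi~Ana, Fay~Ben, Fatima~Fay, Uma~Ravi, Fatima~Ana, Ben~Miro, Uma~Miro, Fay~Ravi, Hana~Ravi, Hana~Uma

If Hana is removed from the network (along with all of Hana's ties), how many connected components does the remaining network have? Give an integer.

Hana's neighbors (Ravi and Uma) remain reachable from one another through other ties, so the rest of the network stays in one piece.

1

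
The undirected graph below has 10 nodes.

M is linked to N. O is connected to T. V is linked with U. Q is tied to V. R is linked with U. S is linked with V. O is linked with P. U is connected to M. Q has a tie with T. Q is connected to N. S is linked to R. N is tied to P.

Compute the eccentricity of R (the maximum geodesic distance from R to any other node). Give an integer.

Distances from R: M:2, N:3, O:5, P:4, Q:3, S:1, T:4, U:1, V:2.
The largest is 5 (to O), so the eccentricity of R is 5.

5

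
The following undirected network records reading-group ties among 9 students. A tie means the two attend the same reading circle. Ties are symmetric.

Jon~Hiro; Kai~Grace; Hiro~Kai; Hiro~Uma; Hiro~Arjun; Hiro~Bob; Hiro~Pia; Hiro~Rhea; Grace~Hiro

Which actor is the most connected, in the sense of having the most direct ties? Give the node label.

Hiro

Degrees — Arjun:1, Bob:1, Grace:2, Hiro:8, Jon:1, Kai:2, Pia:1, Rhea:1, Uma:1.
The maximum is 8, attained only by Hiro.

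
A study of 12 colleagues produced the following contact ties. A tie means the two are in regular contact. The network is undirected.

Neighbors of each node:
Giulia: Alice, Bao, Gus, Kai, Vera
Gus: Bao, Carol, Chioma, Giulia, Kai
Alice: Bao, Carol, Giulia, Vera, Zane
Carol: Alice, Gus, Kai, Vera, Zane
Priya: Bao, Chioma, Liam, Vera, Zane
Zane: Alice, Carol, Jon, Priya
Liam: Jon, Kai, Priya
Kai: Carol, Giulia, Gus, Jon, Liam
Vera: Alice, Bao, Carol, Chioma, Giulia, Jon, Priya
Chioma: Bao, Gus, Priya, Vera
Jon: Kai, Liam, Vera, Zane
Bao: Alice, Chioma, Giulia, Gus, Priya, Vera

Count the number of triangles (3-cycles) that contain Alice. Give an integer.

Alice's neighbors: Bao, Carol, Giulia, Vera, and Zane.
Neighbor pairs that are themselves tied: Alice–Bao–Giulia; Alice–Bao–Vera; Alice–Carol–Vera; Alice–Carol–Zane; Alice–Giulia–Vera. Each forms one triangle with Alice, for 5 in total.

5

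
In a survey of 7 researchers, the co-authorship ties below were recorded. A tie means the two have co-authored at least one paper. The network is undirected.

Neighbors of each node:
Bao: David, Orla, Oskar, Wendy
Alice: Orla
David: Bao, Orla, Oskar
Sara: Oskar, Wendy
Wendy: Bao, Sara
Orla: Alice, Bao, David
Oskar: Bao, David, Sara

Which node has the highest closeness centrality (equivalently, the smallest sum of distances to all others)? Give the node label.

Farness (sum of distances to all others) for each node — Alice:15, Bao:8, David:9, Orla:10, Oskar:10, Sara:13, Wendy:11.
The smallest farness is 8, for Bao, so Bao has the highest closeness.

Bao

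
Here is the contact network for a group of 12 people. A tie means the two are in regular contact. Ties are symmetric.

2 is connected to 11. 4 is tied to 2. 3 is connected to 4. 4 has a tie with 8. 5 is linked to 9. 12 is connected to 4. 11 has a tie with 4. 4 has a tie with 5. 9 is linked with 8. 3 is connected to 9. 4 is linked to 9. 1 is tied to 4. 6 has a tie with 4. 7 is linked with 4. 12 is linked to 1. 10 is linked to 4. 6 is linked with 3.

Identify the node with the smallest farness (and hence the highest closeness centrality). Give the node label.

4

Farness (sum of distances to all others) for each node — 1:20, 2:20, 3:19, 4:11, 5:20, 6:20, 7:21, 8:20, 9:18, 10:21, 11:20, 12:20.
The smallest farness is 11, for 4, so 4 has the highest closeness.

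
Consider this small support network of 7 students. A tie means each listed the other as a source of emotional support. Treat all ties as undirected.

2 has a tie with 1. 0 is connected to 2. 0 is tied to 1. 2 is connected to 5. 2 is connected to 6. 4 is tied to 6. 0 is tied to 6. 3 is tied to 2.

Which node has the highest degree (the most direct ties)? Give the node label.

2

Degrees — 0:3, 1:2, 2:5, 3:1, 4:1, 5:1, 6:3.
The maximum is 5, attained only by 2.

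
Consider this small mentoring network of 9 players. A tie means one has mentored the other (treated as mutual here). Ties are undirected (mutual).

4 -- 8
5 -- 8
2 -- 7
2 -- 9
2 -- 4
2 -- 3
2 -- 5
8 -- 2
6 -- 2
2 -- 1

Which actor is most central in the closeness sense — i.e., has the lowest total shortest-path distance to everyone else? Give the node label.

Farness (sum of distances to all others) for each node — 1:15, 2:8, 3:15, 4:14, 5:14, 6:15, 7:15, 8:13, 9:15.
The smallest farness is 8, for 2, so 2 has the highest closeness.

2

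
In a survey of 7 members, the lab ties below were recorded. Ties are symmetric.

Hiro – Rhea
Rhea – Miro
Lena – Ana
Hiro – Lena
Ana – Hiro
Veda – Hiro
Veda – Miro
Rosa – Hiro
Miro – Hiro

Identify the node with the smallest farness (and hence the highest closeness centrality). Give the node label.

Hiro

Farness (sum of distances to all others) for each node — Ana:10, Hiro:6, Lena:10, Miro:9, Rhea:10, Rosa:11, Veda:10.
The smallest farness is 6, for Hiro, so Hiro has the highest closeness.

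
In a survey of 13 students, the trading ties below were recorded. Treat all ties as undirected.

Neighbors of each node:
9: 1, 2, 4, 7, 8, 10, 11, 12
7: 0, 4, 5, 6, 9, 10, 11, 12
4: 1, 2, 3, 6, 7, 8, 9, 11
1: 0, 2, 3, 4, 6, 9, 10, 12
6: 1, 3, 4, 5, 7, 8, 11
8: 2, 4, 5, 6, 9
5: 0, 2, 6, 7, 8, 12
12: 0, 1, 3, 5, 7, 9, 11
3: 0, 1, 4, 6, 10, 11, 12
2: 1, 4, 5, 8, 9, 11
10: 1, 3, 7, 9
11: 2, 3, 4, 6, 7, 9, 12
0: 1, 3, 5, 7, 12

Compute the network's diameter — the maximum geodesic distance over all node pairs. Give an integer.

Eccentricity of each node (its greatest distance to any other): 0:2, 1:2, 2:2, 3:2, 4:2, 5:2, 6:2, 7:2, 8:2, 9:2, 10:2, 11:2, 12:2.
The maximum eccentricity is 2, realized for instance by the pair 10–6 via 10 – 7 – 6. So the diameter is 2.

2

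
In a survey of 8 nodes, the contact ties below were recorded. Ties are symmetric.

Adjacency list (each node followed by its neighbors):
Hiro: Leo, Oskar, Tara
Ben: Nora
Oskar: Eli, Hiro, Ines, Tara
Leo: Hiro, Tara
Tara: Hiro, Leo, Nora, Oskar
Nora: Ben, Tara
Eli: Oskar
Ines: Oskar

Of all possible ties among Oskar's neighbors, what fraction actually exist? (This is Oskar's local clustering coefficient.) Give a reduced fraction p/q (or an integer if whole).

Oskar's neighbors: Eli, Hiro, Ines, and Tara (k = 4).
Possible neighbor pairs: C(4,2) = 6. Edges among them: Hiro–Tara → e = 1.
Clustering(Oskar) = 1/6.

1/6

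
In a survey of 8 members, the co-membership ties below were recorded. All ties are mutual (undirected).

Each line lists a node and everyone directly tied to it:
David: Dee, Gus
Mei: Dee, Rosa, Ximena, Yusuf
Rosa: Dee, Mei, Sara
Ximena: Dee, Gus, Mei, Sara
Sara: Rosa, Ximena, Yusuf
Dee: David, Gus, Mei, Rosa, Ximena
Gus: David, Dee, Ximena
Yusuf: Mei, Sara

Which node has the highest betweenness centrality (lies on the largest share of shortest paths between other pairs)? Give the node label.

Unnormalized betweenness of each node: David:0, Dee:19/3, Gus:5/6, Mei:4, Rosa:7/6, Sara:5/3, Ximena:11/3, Yusuf:1/3.
Dee has the largest value, 19/3, making it the main broker — the node through which the most shortest paths run.

Dee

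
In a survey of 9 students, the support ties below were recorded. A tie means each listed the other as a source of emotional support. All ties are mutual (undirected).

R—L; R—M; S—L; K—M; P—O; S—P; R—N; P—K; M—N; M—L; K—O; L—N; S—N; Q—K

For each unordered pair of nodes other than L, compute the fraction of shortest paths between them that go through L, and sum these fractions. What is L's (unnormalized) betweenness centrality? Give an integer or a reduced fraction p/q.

4/3

Pairs whose geodesics pass through L — P–R: 1/3; R–S: 1/2; M–S: 1/2.
All other pairs contribute 0.
Summing the contributions gives betweenness(L) = 4/3.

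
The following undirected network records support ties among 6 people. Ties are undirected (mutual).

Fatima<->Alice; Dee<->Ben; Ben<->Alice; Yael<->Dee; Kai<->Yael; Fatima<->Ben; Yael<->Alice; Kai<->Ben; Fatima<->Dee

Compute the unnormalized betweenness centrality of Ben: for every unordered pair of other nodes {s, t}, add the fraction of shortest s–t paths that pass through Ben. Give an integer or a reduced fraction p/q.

7/3

Pairs whose geodesics pass through Ben — Fatima–Kai: 1; Alice–Kai: 1/2; Alice–Dee: 1/3; Kai–Dee: 1/2.
All other pairs contribute 0.
Summing the contributions gives betweenness(Ben) = 7/3.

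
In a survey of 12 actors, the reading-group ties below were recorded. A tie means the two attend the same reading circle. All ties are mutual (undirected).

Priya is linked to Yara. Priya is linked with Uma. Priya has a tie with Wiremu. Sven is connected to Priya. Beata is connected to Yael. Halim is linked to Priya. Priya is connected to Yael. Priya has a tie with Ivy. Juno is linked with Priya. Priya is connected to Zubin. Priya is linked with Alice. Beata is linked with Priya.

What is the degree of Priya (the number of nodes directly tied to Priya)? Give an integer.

11

Priya is directly tied to Alice, Beata, Halim, Ivy, Juno, Sven, Uma, Wiremu, Yael, Yara, and Zubin. That is 11 neighbors, so the degree of Priya is 11.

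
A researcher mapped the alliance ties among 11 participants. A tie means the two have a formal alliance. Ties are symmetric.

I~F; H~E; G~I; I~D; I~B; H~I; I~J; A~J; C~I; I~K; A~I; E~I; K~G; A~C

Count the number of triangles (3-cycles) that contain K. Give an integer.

K's neighbors: G and I.
Neighbor pairs that are themselves tied: K–G–I. Each forms one triangle with K, for 1 in total.

1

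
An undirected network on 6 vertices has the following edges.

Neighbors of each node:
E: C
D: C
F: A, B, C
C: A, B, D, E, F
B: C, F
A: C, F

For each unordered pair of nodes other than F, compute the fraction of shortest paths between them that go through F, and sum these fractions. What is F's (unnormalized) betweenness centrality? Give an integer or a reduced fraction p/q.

1/2

Pairs whose geodesics pass through F — A–B: 1/2.
All other pairs contribute 0.
Summing the contributions gives betweenness(F) = 1/2.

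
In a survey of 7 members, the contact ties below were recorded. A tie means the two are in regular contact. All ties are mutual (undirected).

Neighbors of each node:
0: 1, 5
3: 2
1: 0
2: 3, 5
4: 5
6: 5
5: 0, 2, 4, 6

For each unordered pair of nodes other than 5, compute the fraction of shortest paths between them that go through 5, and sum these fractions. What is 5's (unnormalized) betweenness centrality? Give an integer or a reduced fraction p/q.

Pairs whose geodesics pass through 5 — 2–0: 1; 2–4: 1; 2–1: 1; 2–6: 1; 3–0: 1; 3–4: 1; 3–1: 1; 3–6: 1; 0–4: 1; 0–6: 1; 4–1: 1; 4–6: 1; 1–6: 1.
All other pairs contribute 0.
Summing the contributions gives betweenness(5) = 13.

13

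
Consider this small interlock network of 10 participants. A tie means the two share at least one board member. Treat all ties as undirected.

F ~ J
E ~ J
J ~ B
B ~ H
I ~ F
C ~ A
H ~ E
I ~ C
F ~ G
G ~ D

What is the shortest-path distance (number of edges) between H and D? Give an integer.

5

One shortest route is H – B – J – F – G – D, which uses 5 edges, and at distance 4 from H we only reach {G, I}, which does not include D. So d(H,D) = 5.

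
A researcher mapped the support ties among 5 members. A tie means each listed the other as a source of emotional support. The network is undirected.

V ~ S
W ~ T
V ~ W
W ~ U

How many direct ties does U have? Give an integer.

1

U is directly tied to W. That is 1 neighbor, so the degree of U is 1.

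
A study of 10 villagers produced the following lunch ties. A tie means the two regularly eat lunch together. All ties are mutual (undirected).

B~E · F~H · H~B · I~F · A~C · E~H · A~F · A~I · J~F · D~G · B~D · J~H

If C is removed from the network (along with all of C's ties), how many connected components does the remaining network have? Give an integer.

C's neighbors (A) remain reachable from one another through other ties, so the rest of the network stays in one piece.

1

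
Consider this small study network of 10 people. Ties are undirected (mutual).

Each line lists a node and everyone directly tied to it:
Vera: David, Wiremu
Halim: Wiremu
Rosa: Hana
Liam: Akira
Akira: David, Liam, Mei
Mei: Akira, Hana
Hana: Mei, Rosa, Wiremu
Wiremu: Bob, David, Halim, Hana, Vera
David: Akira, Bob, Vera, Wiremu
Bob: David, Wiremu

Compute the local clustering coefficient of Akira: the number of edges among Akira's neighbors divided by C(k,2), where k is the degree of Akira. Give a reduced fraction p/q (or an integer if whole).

Akira's neighbors: David, Liam, and Mei (k = 3).
Possible neighbor pairs: C(3,2) = 3. Edges among them: none → e = 0.
Clustering(Akira) = 0/3 = 0.

0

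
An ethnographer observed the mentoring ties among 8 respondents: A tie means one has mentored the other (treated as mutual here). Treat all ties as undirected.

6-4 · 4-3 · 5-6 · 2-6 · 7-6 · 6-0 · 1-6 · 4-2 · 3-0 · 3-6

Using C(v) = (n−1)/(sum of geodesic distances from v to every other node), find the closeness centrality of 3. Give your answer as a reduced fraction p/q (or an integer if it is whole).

Distances from 3: 0:1, 1:2, 2:2, 4:1, 5:2, 6:1, 7:2. Sum = 11.
n = 8, so closeness = 7/11.

7/11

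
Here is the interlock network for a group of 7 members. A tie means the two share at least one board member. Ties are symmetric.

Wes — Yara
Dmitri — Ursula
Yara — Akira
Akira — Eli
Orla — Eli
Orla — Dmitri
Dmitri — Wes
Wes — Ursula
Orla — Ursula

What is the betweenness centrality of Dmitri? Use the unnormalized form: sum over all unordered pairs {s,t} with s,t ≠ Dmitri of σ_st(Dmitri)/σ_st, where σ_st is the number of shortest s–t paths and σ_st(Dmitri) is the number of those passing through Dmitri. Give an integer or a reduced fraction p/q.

Pairs whose geodesics pass through Dmitri — Eli–Wes: 1/3; Orla–Wes: 1/2; Orla–Yara: 1/3.
All other pairs contribute 0.
Summing the contributions gives betweenness(Dmitri) = 7/6.

7/6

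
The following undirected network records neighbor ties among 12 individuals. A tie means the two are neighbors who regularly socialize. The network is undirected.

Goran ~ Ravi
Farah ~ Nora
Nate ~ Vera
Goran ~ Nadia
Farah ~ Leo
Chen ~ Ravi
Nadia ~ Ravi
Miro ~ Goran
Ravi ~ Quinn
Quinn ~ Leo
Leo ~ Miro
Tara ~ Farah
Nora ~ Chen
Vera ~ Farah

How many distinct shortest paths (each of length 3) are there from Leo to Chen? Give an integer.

The shortest distance is 3. The length-3 paths are: Leo–Farah–Nora–Chen; Leo–Quinn–Ravi–Chen.
That gives 2 distinct shortest paths.

2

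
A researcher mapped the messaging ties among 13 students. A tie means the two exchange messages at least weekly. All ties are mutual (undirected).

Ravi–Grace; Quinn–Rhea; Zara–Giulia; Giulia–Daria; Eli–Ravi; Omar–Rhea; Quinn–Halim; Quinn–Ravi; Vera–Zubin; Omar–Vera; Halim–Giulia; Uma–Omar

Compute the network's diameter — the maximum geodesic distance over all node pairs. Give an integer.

7

Eccentricity of each node (its greatest distance to any other): Daria:7, Eli:6, Giulia:6, Grace:6, Halim:5, Omar:5, Quinn:4, Ravi:5, Rhea:4, Uma:6, Vera:6, Zara:7, Zubin:7.
The maximum eccentricity is 7, realized for instance by the pair Zara–Zubin via Zara – Giulia – Halim – Quinn – Rhea – Omar – Vera – Zubin. So the diameter is 7.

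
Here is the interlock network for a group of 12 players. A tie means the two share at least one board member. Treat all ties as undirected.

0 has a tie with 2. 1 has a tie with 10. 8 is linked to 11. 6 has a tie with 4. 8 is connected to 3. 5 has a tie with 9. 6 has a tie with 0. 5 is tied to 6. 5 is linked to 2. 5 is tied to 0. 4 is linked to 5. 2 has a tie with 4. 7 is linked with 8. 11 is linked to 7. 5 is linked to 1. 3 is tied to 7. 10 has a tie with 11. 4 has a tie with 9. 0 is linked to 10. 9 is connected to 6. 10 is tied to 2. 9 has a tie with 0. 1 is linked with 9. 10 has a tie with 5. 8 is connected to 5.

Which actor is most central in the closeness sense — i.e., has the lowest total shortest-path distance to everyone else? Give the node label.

Farness (sum of distances to all others) for each node — 0:19, 1:21, 2:20, 3:27, 4:21, 5:14, 6:21, 7:25, 8:18, 9:20, 10:18, 11:22.
The smallest farness is 14, for 5, so 5 has the highest closeness.

5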